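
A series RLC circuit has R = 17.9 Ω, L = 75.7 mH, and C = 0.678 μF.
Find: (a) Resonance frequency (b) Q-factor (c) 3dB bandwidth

Step 1 — Resonance: ω₀ = 1/√(LC) = 1/√(0.0757·6.78e-07) = 4414 rad/s.
Step 2 — f₀ = ω₀/(2π) = 702.5 Hz.
Step 3 — Series Q: Q = ω₀L/R = 4414·0.0757/17.9 = 18.67.
Step 4 — Bandwidth: Δω = ω₀/Q = 236.5 rad/s; BW = Δω/(2π) = 37.63 Hz.

(a) f₀ = 702.5 Hz  (b) Q = 18.67  (c) BW = 37.63 Hz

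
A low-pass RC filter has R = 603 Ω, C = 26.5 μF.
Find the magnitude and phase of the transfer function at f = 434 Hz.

Step 1 — Angular frequency: ω = 2π·434 = 2727 rad/s.
Step 2 — Transfer function: H(jω) = 1/(1 + jωRC).
Step 3 — Denominator: 1 + jωRC = 1 + j·2727·603·2.65e-05 = 1 + j43.57.
Step 4 — H = 0.0005264 - j0.02294.
Step 5 — Magnitude: |H| = 0.02294 (-32.8 dB); phase: φ = -88.7°.

|H| = 0.02294 (-32.8 dB), φ = -88.7°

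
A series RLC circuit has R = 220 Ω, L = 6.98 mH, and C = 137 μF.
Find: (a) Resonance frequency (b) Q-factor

Step 1 — Resonance condition Im(Z)=0 gives ω₀ = 1/√(LC).
Step 2 — ω₀ = 1/√(0.00698·0.000137) = 1023 rad/s.
Step 3 — f₀ = ω₀/(2π) = 162.8 Hz.
Step 4 — Series Q: Q = ω₀L/R = 1023·0.00698/220 = 0.03244.

(a) f₀ = 162.8 Hz  (b) Q = 0.03244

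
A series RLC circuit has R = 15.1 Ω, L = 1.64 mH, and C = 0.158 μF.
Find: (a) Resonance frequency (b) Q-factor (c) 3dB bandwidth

Step 1 — Resonance condition Im(Z)=0 gives ω₀ = 1/√(LC).
Step 2 — ω₀ = 1/√(0.00164·1.58e-07) = 6.212e+04 rad/s.
Step 3 — f₀ = ω₀/(2π) = 9887 Hz.
Step 4 — Series Q: Q = ω₀L/R = 6.212e+04·0.00164/15.1 = 6.747.
Step 5 — 3dB bandwidth: Δω = ω₀/Q = 9207 rad/s; BW = Δω/(2π) = 1465 Hz.

(a) f₀ = 9887 Hz  (b) Q = 6.747  (c) BW = 1465 Hz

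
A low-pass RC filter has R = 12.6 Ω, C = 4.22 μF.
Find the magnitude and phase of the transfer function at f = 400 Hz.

Step 1 — Angular frequency: ω = 2π·400 = 2513 rad/s.
Step 2 — Transfer function: H(jω) = 1/(1 + jωRC).
Step 3 — Denominator: 1 + jωRC = 1 + j·2513·12.6·4.22e-06 = 1 + j0.1336.
Step 4 — H = 0.9825 - j0.1313.
Step 5 — Magnitude: |H| = 0.9912 (-0.1 dB); phase: φ = -7.6°.

|H| = 0.9912 (-0.1 dB), φ = -7.6°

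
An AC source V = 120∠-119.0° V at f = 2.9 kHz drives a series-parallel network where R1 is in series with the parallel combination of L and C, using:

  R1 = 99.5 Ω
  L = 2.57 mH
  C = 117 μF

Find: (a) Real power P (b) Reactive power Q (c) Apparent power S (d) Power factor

Step 1 — Angular frequency: ω = 2π·f = 2π·2900 = 1.822e+04 rad/s.
Step 2 — Component impedances:
  R1: Z = R = 99.5 Ω
  L: Z = jωL = j·1.822e+04·0.00257 = 0 + j46.83 Ω
  C: Z = 1/(jωC) = -j/(ω·C) = 0 - j0.4691 Ω
Step 3 — Parallel branch: L || C = 1/(1/L + 1/C) = 0 - j0.4738 Ω.
Step 4 — Series with R1: Z_total = R1 + (L || C) = 99.5 - j0.4738 Ω = 99.5∠-0.3° Ω.
Step 5 — Source phasor: V = 120∠-119.0° V = -58.18 - j105 V.
Step 6 — Current: I = V / Z = -0.5797 - j1.058 A = 1.206∠-118.7° A.
Step 7 — Complex power: S = V·I* = 144.7 - j0.6892 VA.
Step 8 — Real power: P = Re(S) = 144.7 W.
Step 9 — Reactive power: Q = Im(S) = -0.6892 VAR.
Step 10 — Apparent power: |S| = 144.7 VA.
Step 11 — Power factor: PF = P/|S| = 1 (leading).

(a) P = 144.7 W  (b) Q = -0.6892 VAR  (c) S = 144.7 VA  (d) PF = 1 (leading)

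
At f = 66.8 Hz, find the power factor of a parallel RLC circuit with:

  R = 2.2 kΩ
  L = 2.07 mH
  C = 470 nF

Step 1 — Angular frequency: ω = 2π·f = 2π·66.8 = 419.7 rad/s.
Step 2 — Component impedances:
  R: Z = R = 2200 Ω
  L: Z = jωL = j·419.7·0.00207 = 0 + j0.8688 Ω
  C: Z = 1/(jωC) = -j/(ω·C) = 0 - j5069 Ω
Step 3 — Parallel combination: 1/Z_total = 1/R + 1/L + 1/C; Z_total = 0.0003432 + j0.869 Ω = 0.869∠90.0° Ω.
Step 4 — Power factor: PF = cos(φ) = Re(Z)/|Z| = 0.00034323/0.86896 = 0.000395.
Step 5 — Type: Im(Z) = 0.869 ⇒ lagging (phase φ = 90.0°).

PF = 0.000395 (lagging, φ = 90.0°)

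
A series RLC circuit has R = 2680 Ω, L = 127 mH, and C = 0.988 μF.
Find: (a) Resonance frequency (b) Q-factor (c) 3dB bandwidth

Step 1 — Resonance condition Im(Z)=0 gives ω₀ = 1/√(LC).
Step 2 — ω₀ = 1/√(0.127·9.88e-07) = 2823 rad/s.
Step 3 — f₀ = ω₀/(2π) = 449.3 Hz.
Step 4 — Series Q: Q = ω₀L/R = 2823·0.127/2680 = 0.1338.
Step 5 — 3dB bandwidth: Δω = ω₀/Q = 2.11e+04 rad/s; BW = Δω/(2π) = 3359 Hz.

(a) f₀ = 449.3 Hz  (b) Q = 0.1338  (c) BW = 3359 Hz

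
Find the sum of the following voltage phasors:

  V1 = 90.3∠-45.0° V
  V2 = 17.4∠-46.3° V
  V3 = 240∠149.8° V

Step 1 — Convert each phasor to rectangular form:
  V1 = 90.3·(cos(-45.0°) + j·sin(-45.0°)) = 63.85 - j63.85 V
  V2 = 17.4·(cos(-46.3°) + j·sin(-46.3°)) = 12.02 - j12.58 V
  V3 = 240·(cos(149.8°) + j·sin(149.8°)) = -207.4 + j120.7 V
Step 2 — Sum components: V_total = -131.6 + j44.29 V.
Step 3 — Convert to polar: |V_total| = 138.8 V, ∠V_total = 161.4°.

V_total = 138.8∠161.4° V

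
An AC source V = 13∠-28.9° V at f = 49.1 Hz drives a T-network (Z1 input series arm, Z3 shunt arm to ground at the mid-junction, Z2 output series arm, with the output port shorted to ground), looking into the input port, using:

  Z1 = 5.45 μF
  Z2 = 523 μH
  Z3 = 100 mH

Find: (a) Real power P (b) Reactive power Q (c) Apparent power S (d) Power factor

Step 1 — Angular frequency: ω = 2π·f = 2π·49.1 = 308.5 rad/s.
Step 2 — Component impedances:
  Z1: Z = 1/(jωC) = -j/(ω·C) = 0 - j594.8 Ω
  Z2: Z = jωL = j·308.5·0.000523 = 0 + j0.1613 Ω
  Z3: Z = jωL = j·308.5·0.1 = 0 + j30.85 Ω
Step 3 — With the output port shorted to ground, the output series arm Z2 runs from the junction to ground; the shunt arm Z3 also runs from the junction to ground. They appear in parallel: Z3 || Z2 = 0 + j0.1605 Ω.
Step 4 — Series with input arm Z1: Z_in = Z1 + (Z3 || Z2) = 0 - j594.6 Ω = 594.6∠-90.0° Ω.
Step 5 — Source phasor: V = 13∠-28.9° V = 11.38 - j6.283 V.
Step 6 — Current: I = V / Z = 0.01057 + j0.01914 A = 0.02186∠61.1° A.
Step 7 — Complex power: S = V·I* = 0 - j0.2842 VA.
Step 8 — Real power: P = Re(S) = 0 W.
Step 9 — Reactive power: Q = Im(S) = -0.2842 VAR.
Step 10 — Apparent power: |S| = 0.2842 VA.
Step 11 — Power factor: PF = P/|S| = 0 (leading).

(a) P = 0 W  (b) Q = -0.2842 VAR  (c) S = 0.2842 VA  (d) PF = 0 (leading)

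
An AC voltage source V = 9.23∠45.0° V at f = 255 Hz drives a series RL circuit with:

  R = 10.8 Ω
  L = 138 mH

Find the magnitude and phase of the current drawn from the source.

Step 1 — Angular frequency: ω = 2π·f = 2π·255 = 1602 rad/s.
Step 2 — Component impedances:
  R: Z = R = 10.8 Ω
  L: Z = jωL = j·1602·0.138 = 0 + j221.1 Ω
Step 3 — Series combination: Z_total = R + L = 10.8 + j221.1 Ω = 221.4∠87.2° Ω.
Step 4 — Source phasor: V = 9.23∠45.0° V = 6.527 + j6.527 V.
Step 5 — Ohm's law: I = V / Z_total = (6.527 + j6.527) / (10.8 + j221.1) = 0.03089 - j0.02801 A.
Step 6 — Convert to polar: |I| = 0.0417 A, ∠I = -42.2°.

I = 0.0417∠-42.2° A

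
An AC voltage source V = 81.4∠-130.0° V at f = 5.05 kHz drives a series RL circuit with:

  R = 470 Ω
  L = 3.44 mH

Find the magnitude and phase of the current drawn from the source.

Step 1 — Angular frequency: ω = 2π·f = 2π·5050 = 3.173e+04 rad/s.
Step 2 — Component impedances:
  R: Z = R = 470 Ω
  L: Z = jωL = j·3.173e+04·0.00344 = 0 + j109.2 Ω
Step 3 — Series combination: Z_total = R + L = 470 + j109.2 Ω = 482.5∠13.1° Ω.
Step 4 — Source phasor: V = 81.4∠-130.0° V = -52.32 - j62.36 V.
Step 5 — Ohm's law: I = V / Z_total = (-52.32 - j62.36) / (470 + j109.2) = -0.1349 - j0.1014 A.
Step 6 — Convert to polar: |I| = 0.1687 A, ∠I = -143.1°.

I = 0.1687∠-143.1° A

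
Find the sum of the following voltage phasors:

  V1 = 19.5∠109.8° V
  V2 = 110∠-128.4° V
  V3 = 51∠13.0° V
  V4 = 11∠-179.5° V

Step 1 — Convert each phasor to rectangular form:
  V1 = 19.5·(cos(109.8°) + j·sin(109.8°)) = -6.605 + j18.35 V
  V2 = 110·(cos(-128.4°) + j·sin(-128.4°)) = -68.33 - j86.21 V
  V3 = 51·(cos(13.0°) + j·sin(13.0°)) = 49.69 + j11.47 V
  V4 = 11·(cos(-179.5°) + j·sin(-179.5°)) = -11 - j0.09599 V
Step 2 — Sum components: V_total = -36.24 - j56.48 V.
Step 3 — Convert to polar: |V_total| = 67.11 V, ∠V_total = -122.7°.

V_total = 67.11∠-122.7° V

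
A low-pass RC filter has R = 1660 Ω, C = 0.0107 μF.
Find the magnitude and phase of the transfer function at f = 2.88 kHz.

Step 1 — Angular frequency: ω = 2π·2880 = 1.81e+04 rad/s.
Step 2 — Transfer function: H(jω) = 1/(1 + jωRC).
Step 3 — Denominator: 1 + jωRC = 1 + j·1.81e+04·1660·1.07e-08 = 1 + j0.3214.
Step 4 — H = 0.9064 - j0.2913.
Step 5 — Magnitude: |H| = 0.952 (-0.4 dB); phase: φ = -17.8°.

|H| = 0.952 (-0.4 dB), φ = -17.8°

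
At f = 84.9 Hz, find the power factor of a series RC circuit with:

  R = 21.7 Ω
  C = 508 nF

Step 1 — Angular frequency: ω = 2π·f = 2π·84.9 = 533.4 rad/s.
Step 2 — Component impedances:
  R: Z = R = 21.7 Ω
  C: Z = 1/(jωC) = -j/(ω·C) = 0 - j3690 Ω
Step 3 — Series combination: Z_total = R + C = 21.7 - j3690 Ω = 3690∠-89.7° Ω.
Step 4 — Power factor: PF = cos(φ) = Re(Z)/|Z| = 21.7/3690.3 = 0.00588.
Step 5 — Type: Im(Z) = -3690 ⇒ leading (phase φ = -89.7°).

PF = 0.00588 (leading, φ = -89.7°)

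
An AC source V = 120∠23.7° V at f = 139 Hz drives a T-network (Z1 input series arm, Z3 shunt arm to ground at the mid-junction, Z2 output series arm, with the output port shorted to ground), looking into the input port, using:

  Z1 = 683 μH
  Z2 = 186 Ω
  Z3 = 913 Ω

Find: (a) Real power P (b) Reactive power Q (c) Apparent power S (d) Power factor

Step 1 — Angular frequency: ω = 2π·f = 2π·139 = 873.4 rad/s.
Step 2 — Component impedances:
  Z1: Z = jωL = j·873.4·0.000683 = 0 + j0.5965 Ω
  Z2: Z = R = 186 Ω
  Z3: Z = R = 913 Ω
Step 3 — With the output port shorted to ground, the output series arm Z2 runs from the junction to ground; the shunt arm Z3 also runs from the junction to ground. They appear in parallel: Z3 || Z2 = 154.5 Ω.
Step 4 — Series with input arm Z1: Z_in = Z1 + (Z3 || Z2) = 154.5 + j0.5965 Ω = 154.5∠0.2° Ω.
Step 5 — Source phasor: V = 120∠23.7° V = 109.9 + j48.23 V.
Step 6 — Current: I = V / Z = 0.7123 + j0.3094 A = 0.7766∠23.5° A.
Step 7 — Complex power: S = V·I* = 93.19 + j0.3597 VA.
Step 8 — Real power: P = Re(S) = 93.19 W.
Step 9 — Reactive power: Q = Im(S) = 0.3597 VAR.
Step 10 — Apparent power: |S| = 93.19 VA.
Step 11 — Power factor: PF = P/|S| = 1 (lagging).

(a) P = 93.19 W  (b) Q = 0.3597 VAR  (c) S = 93.19 VA  (d) PF = 1 (lagging)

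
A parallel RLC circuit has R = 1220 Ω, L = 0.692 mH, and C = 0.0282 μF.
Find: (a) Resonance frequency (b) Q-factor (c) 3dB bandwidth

Step 1 — Resonance: ω₀ = 1/√(LC) = 1/√(0.000692·2.82e-08) = 2.264e+05 rad/s.
Step 2 — f₀ = ω₀/(2π) = 3.603e+04 Hz.
Step 3 — Parallel Q: Q = R/(ω₀L) = 1220/(2.264e+05·0.000692) = 7.788.
Step 4 — Bandwidth: Δω = ω₀/Q = 2.907e+04 rad/s; BW = Δω/(2π) = 4626 Hz.

(a) f₀ = 3.603e+04 Hz  (b) Q = 7.788  (c) BW = 4626 Hz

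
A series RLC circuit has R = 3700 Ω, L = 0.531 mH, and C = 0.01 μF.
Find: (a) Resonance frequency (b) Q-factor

Step 1 — Resonance condition Im(Z)=0 gives ω₀ = 1/√(LC).
Step 2 — ω₀ = 1/√(0.000531·1e-08) = 4.34e+05 rad/s.
Step 3 — f₀ = ω₀/(2π) = 6.907e+04 Hz.
Step 4 — Series Q: Q = ω₀L/R = 4.34e+05·0.000531/3700 = 0.06228.

(a) f₀ = 6.907e+04 Hz  (b) Q = 0.06228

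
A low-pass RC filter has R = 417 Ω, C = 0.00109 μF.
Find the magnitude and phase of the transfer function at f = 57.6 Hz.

Step 1 — Angular frequency: ω = 2π·57.6 = 361.9 rad/s.
Step 2 — Transfer function: H(jω) = 1/(1 + jωRC).
Step 3 — Denominator: 1 + jωRC = 1 + j·361.9·417·1.09e-09 = 1 + j0.0001645.
Step 4 — H = 1 - j0.0001645.
Step 5 — Magnitude: |H| = 1 (-0.0 dB); phase: φ = -0.0°.

|H| = 1 (-0.0 dB), φ = -0.0°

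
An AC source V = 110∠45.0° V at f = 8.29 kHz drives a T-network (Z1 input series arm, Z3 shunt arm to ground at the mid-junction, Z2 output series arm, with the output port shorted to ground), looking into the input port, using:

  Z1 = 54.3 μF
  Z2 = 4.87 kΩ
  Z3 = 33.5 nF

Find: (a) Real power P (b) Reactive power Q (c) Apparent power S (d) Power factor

Step 1 — Angular frequency: ω = 2π·f = 2π·8290 = 5.209e+04 rad/s.
Step 2 — Component impedances:
  Z1: Z = 1/(jωC) = -j/(ω·C) = 0 - j0.3536 Ω
  Z2: Z = R = 4870 Ω
  Z3: Z = 1/(jωC) = -j/(ω·C) = 0 - j573.1 Ω
Step 3 — With the output port shorted to ground, the output series arm Z2 runs from the junction to ground; the shunt arm Z3 also runs from the junction to ground. They appear in parallel: Z3 || Z2 = 66.52 - j565.3 Ω.
Step 4 — Series with input arm Z1: Z_in = Z1 + (Z3 || Z2) = 66.52 - j565.6 Ω = 569.5∠-83.3° Ω.
Step 5 — Source phasor: V = 110∠45.0° V = 77.78 + j77.78 V.
Step 6 — Current: I = V / Z = -0.1197 + j0.1516 A = 0.1931∠128.3° A.
Step 7 — Complex power: S = V·I* = 2.482 - j21.1 VA.
Step 8 — Real power: P = Re(S) = 2.482 W.
Step 9 — Reactive power: Q = Im(S) = -21.1 VAR.
Step 10 — Apparent power: |S| = 21.25 VA.
Step 11 — Power factor: PF = P/|S| = 0.1168 (leading).

(a) P = 2.482 W  (b) Q = -21.1 VAR  (c) S = 21.25 VA  (d) PF = 0.1168 (leading)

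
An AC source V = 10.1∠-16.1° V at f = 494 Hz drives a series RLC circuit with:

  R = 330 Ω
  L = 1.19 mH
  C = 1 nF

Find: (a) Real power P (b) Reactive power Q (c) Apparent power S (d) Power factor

Step 1 — Angular frequency: ω = 2π·f = 2π·494 = 3104 rad/s.
Step 2 — Component impedances:
  R: Z = R = 330 Ω
  L: Z = jωL = j·3104·0.00119 = 0 + j3.694 Ω
  C: Z = 1/(jωC) = -j/(ω·C) = 0 - j3.222e+05 Ω
Step 3 — Series combination: Z_total = R + L + C = 330 - j3.222e+05 Ω = 3.222e+05∠-89.9° Ω.
Step 4 — Source phasor: V = 10.1∠-16.1° V = 9.704 - j2.801 V.
Step 5 — Current: I = V / Z = 8.725e-06 + j3.011e-05 A = 3.135e-05∠73.8° A.
Step 6 — Complex power: S = V·I* = 3.243e-07 - j0.0003166 VA.
Step 7 — Real power: P = Re(S) = 3.243e-07 W.
Step 8 — Reactive power: Q = Im(S) = -0.0003166 VAR.
Step 9 — Apparent power: |S| = 0.0003166 VA.
Step 10 — Power factor: PF = P/|S| = 0.001024 (leading).

(a) P = 3.243e-07 W  (b) Q = -0.0003166 VAR  (c) S = 0.0003166 VA  (d) PF = 0.001024 (leading)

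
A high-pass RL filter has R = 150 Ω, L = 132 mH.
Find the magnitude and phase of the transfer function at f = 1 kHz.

Step 1 — Angular frequency: ω = 2π·1000 = 6283 rad/s.
Step 2 — Transfer function: H(jω) = jωL/(R + jωL).
Step 3 — Numerator jωL = j·829.4; denominator R + jωL = 150 + j829.4.
Step 4 — H = 0.9683 + j0.1751.
Step 5 — Magnitude: |H| = 0.984 (-0.1 dB); phase: φ = 10.3°.

|H| = 0.984 (-0.1 dB), φ = 10.3°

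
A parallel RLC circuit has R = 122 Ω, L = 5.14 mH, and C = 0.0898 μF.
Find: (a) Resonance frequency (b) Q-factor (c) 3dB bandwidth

Step 1 — Resonance: ω₀ = 1/√(LC) = 1/√(0.00514·8.98e-08) = 4.655e+04 rad/s.
Step 2 — f₀ = ω₀/(2π) = 7408 Hz.
Step 3 — Parallel Q: Q = R/(ω₀L) = 122/(4.655e+04·0.00514) = 0.5099.
Step 4 — Bandwidth: Δω = ω₀/Q = 9.128e+04 rad/s; BW = Δω/(2π) = 1.453e+04 Hz.

(a) f₀ = 7408 Hz  (b) Q = 0.5099  (c) BW = 1.453e+04 Hz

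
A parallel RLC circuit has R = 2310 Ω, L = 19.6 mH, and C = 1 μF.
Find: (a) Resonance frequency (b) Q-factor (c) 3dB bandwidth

Step 1 — Resonance: ω₀ = 1/√(LC) = 1/√(0.0196·1e-06) = 7143 rad/s.
Step 2 — f₀ = ω₀/(2π) = 1137 Hz.
Step 3 — Parallel Q: Q = R/(ω₀L) = 2310/(7143·0.0196) = 16.5.
Step 4 — Bandwidth: Δω = ω₀/Q = 432.9 rad/s; BW = Δω/(2π) = 68.9 Hz.

(a) f₀ = 1137 Hz  (b) Q = 16.5  (c) BW = 68.9 Hz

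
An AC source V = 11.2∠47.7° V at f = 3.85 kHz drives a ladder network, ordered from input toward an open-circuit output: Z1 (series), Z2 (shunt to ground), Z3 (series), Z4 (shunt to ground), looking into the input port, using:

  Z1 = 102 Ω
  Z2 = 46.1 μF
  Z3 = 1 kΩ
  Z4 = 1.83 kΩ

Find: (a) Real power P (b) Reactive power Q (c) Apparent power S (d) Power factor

Step 1 — Angular frequency: ω = 2π·f = 2π·3850 = 2.419e+04 rad/s.
Step 2 — Component impedances:
  Z1: Z = R = 102 Ω
  Z2: Z = 1/(jωC) = -j/(ω·C) = 0 - j0.8967 Ω
  Z3: Z = R = 1000 Ω
  Z4: Z = R = 1830 Ω
Step 3 — Ladder network (open output): work backward from the far end, alternating series and parallel combinations. Z_in = 102 - j0.8967 Ω = 102∠-0.5° Ω.
Step 4 — Source phasor: V = 11.2∠47.7° V = 7.538 + j8.284 V.
Step 5 — Current: I = V / Z = 0.07318 + j0.08186 A = 0.1098∠48.2° A.
Step 6 — Complex power: S = V·I* = 1.23 - j0.01081 VA.
Step 7 — Real power: P = Re(S) = 1.23 W.
Step 8 — Reactive power: Q = Im(S) = -0.01081 VAR.
Step 9 — Apparent power: |S| = 1.23 VA.
Step 10 — Power factor: PF = P/|S| = 1 (leading).

(a) P = 1.23 W  (b) Q = -0.01081 VAR  (c) S = 1.23 VA  (d) PF = 1 (leading)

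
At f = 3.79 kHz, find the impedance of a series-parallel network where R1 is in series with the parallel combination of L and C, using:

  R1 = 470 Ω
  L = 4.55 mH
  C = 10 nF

Step 1 — Angular frequency: ω = 2π·f = 2π·3790 = 2.381e+04 rad/s.
Step 2 — Component impedances:
  R1: Z = R = 470 Ω
  L: Z = jωL = j·2.381e+04·0.00455 = 0 + j108.4 Ω
  C: Z = 1/(jωC) = -j/(ω·C) = 0 - j4199 Ω
Step 3 — Parallel branch: L || C = 1/(1/L + 1/C) = 0 + j111.2 Ω.
Step 4 — Series with R1: Z_total = R1 + (L || C) = 470 + j111.2 Ω = 483∠13.3° Ω.

Z = 470 + j111.2 Ω = 483∠13.3° Ω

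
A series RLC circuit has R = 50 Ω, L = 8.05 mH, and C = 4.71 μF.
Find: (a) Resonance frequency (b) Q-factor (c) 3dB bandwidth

Step 1 — Resonance: ω₀ = 1/√(LC) = 1/√(0.00805·4.71e-06) = 5136 rad/s.
Step 2 — f₀ = ω₀/(2π) = 817.4 Hz.
Step 3 — Series Q: Q = ω₀L/R = 5136·0.00805/50 = 0.8268.
Step 4 — Bandwidth: Δω = ω₀/Q = 6211 rad/s; BW = Δω/(2π) = 988.5 Hz.

(a) f₀ = 817.4 Hz  (b) Q = 0.8268  (c) BW = 988.5 Hz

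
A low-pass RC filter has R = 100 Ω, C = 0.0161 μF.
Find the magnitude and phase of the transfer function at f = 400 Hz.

Step 1 — Angular frequency: ω = 2π·400 = 2513 rad/s.
Step 2 — Transfer function: H(jω) = 1/(1 + jωRC).
Step 3 — Denominator: 1 + jωRC = 1 + j·2513·100·1.61e-08 = 1 + j0.004046.
Step 4 — H = 1 - j0.004046.
Step 5 — Magnitude: |H| = 1 (-0.0 dB); phase: φ = -0.2°.

|H| = 1 (-0.0 dB), φ = -0.2°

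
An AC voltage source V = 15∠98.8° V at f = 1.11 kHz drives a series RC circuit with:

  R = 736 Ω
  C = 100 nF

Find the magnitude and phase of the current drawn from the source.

Step 1 — Angular frequency: ω = 2π·f = 2π·1110 = 6974 rad/s.
Step 2 — Component impedances:
  R: Z = R = 736 Ω
  C: Z = 1/(jωC) = -j/(ω·C) = 0 - j1434 Ω
Step 3 — Series combination: Z_total = R + C = 736 - j1434 Ω = 1612∠-62.8° Ω.
Step 4 — Source phasor: V = 15∠98.8° V = -2.295 + j14.82 V.
Step 5 — Ohm's law: I = V / Z_total = (-2.295 + j14.82) / (736 - j1434) = -0.008833 + j0.002933 A.
Step 6 — Convert to polar: |I| = 0.009307 A, ∠I = 161.6°.

I = 0.009307∠161.6° A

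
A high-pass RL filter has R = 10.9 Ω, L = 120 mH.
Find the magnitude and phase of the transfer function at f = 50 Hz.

Step 1 — Angular frequency: ω = 2π·50 = 314.2 rad/s.
Step 2 — Transfer function: H(jω) = jωL/(R + jωL).
Step 3 — Numerator jωL = j·37.7; denominator R + jωL = 10.9 + j37.7.
Step 4 — H = 0.9229 + j0.2668.
Step 5 — Magnitude: |H| = 0.9607 (-0.3 dB); phase: φ = 16.1°.

|H| = 0.9607 (-0.3 dB), φ = 16.1°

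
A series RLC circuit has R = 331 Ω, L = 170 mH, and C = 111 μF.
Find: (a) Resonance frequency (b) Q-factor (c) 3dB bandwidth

Step 1 — Resonance condition Im(Z)=0 gives ω₀ = 1/√(LC).
Step 2 — ω₀ = 1/√(0.17·0.000111) = 230.2 rad/s.
Step 3 — f₀ = ω₀/(2π) = 36.64 Hz.
Step 4 — Series Q: Q = ω₀L/R = 230.2·0.17/331 = 0.1182.
Step 5 — 3dB bandwidth: Δω = ω₀/Q = 1947 rad/s; BW = Δω/(2π) = 309.9 Hz.

(a) f₀ = 36.64 Hz  (b) Q = 0.1182  (c) BW = 309.9 Hz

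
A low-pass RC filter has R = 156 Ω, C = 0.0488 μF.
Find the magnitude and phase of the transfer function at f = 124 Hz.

Step 1 — Angular frequency: ω = 2π·124 = 779.1 rad/s.
Step 2 — Transfer function: H(jω) = 1/(1 + jωRC).
Step 3 — Denominator: 1 + jωRC = 1 + j·779.1·156·4.88e-08 = 1 + j0.005931.
Step 4 — H = 1 - j0.005931.
Step 5 — Magnitude: |H| = 1 (-0.0 dB); phase: φ = -0.3°.

|H| = 1 (-0.0 dB), φ = -0.3°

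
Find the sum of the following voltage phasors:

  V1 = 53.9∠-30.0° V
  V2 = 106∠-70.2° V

Step 1 — Convert each phasor to rectangular form:
  V1 = 53.9·(cos(-30.0°) + j·sin(-30.0°)) = 46.68 - j26.95 V
  V2 = 106·(cos(-70.2°) + j·sin(-70.2°)) = 35.91 - j99.73 V
Step 2 — Sum components: V_total = 82.58 - j126.7 V.
Step 3 — Convert to polar: |V_total| = 151.2 V, ∠V_total = -56.9°.

V_total = 151.2∠-56.9° V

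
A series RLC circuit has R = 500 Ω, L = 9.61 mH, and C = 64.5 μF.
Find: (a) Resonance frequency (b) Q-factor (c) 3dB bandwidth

Step 1 — Resonance: ω₀ = 1/√(LC) = 1/√(0.00961·6.45e-05) = 1270 rad/s.
Step 2 — f₀ = ω₀/(2π) = 202.2 Hz.
Step 3 — Series Q: Q = ω₀L/R = 1270·0.00961/500 = 0.02441.
Step 4 — Bandwidth: Δω = ω₀/Q = 5.203e+04 rad/s; BW = Δω/(2π) = 8281 Hz.

(a) f₀ = 202.2 Hz  (b) Q = 0.02441  (c) BW = 8281 Hz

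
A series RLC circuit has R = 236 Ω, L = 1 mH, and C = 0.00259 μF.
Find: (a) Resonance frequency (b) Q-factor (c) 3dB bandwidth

Step 1 — Resonance: ω₀ = 1/√(LC) = 1/√(0.001·2.59e-09) = 6.214e+05 rad/s.
Step 2 — f₀ = ω₀/(2π) = 9.889e+04 Hz.
Step 3 — Series Q: Q = ω₀L/R = 6.214e+05·0.001/236 = 2.633.
Step 4 — Bandwidth: Δω = ω₀/Q = 2.36e+05 rad/s; BW = Δω/(2π) = 3.756e+04 Hz.

(a) f₀ = 9.889e+04 Hz  (b) Q = 2.633  (c) BW = 3.756e+04 Hz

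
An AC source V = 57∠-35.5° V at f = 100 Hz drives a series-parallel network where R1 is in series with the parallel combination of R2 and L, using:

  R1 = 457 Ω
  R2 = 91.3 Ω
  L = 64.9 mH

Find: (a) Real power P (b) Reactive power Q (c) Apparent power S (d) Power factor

Step 1 — Angular frequency: ω = 2π·f = 2π·100 = 628.3 rad/s.
Step 2 — Component impedances:
  R1: Z = R = 457 Ω
  R2: Z = R = 91.3 Ω
  L: Z = jωL = j·628.3·0.0649 = 0 + j40.78 Ω
Step 3 — Parallel branch: R2 || L = 1/(1/R2 + 1/L) = 15.18 + j34 Ω.
Step 4 — Series with R1: Z_total = R1 + (R2 || L) = 472.2 + j34 Ω = 473.4∠4.1° Ω.
Step 5 — Source phasor: V = 57∠-35.5° V = 46.4 - j33.1 V.
Step 6 — Current: I = V / Z = 0.09275 - j0.07678 A = 0.1204∠-39.6° A.
Step 7 — Complex power: S = V·I* = 6.845 + j0.4928 VA.
Step 8 — Real power: P = Re(S) = 6.845 W.
Step 9 — Reactive power: Q = Im(S) = 0.4928 VAR.
Step 10 — Apparent power: |S| = 6.863 VA.
Step 11 — Power factor: PF = P/|S| = 0.9974 (lagging).

(a) P = 6.845 W  (b) Q = 0.4928 VAR  (c) S = 6.863 VA  (d) PF = 0.9974 (lagging)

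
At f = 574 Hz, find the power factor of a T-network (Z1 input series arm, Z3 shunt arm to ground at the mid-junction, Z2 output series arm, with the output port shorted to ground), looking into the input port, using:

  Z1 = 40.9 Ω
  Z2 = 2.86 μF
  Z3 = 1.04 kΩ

Step 1 — Angular frequency: ω = 2π·f = 2π·574 = 3607 rad/s.
Step 2 — Component impedances:
  Z1: Z = R = 40.9 Ω
  Z2: Z = 1/(jωC) = -j/(ω·C) = 0 - j96.95 Ω
  Z3: Z = R = 1040 Ω
Step 3 — With the output port shorted to ground, the output series arm Z2 runs from the junction to ground; the shunt arm Z3 also runs from the junction to ground. They appear in parallel: Z3 || Z2 = 8.96 - j96.11 Ω.
Step 4 — Series with input arm Z1: Z_in = Z1 + (Z3 || Z2) = 49.86 - j96.11 Ω = 108.3∠-62.6° Ω.
Step 5 — Power factor: PF = cos(φ) = Re(Z)/|Z| = 49.86/108.28 = 0.4605.
Step 6 — Type: Im(Z) = -96.11 ⇒ leading (phase φ = -62.6°).

PF = 0.4605 (leading, φ = -62.6°)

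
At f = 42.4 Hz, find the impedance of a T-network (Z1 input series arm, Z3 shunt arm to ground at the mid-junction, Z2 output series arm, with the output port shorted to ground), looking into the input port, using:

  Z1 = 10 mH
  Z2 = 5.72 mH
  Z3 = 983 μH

Step 1 — Angular frequency: ω = 2π·f = 2π·42.4 = 266.4 rad/s.
Step 2 — Component impedances:
  Z1: Z = jωL = j·266.4·0.01 = 0 + j2.664 Ω
  Z2: Z = jωL = j·266.4·0.00572 = 0 + j1.524 Ω
  Z3: Z = jωL = j·266.4·0.000983 = 0 + j0.2619 Ω
Step 3 — With the output port shorted to ground, the output series arm Z2 runs from the junction to ground; the shunt arm Z3 also runs from the junction to ground. They appear in parallel: Z3 || Z2 = 0 + j0.2235 Ω.
Step 4 — Series with input arm Z1: Z_in = Z1 + (Z3 || Z2) = 0 + j2.888 Ω = 2.888∠90.0° Ω.

Z = 0 + j2.888 Ω = 2.888∠90.0° Ω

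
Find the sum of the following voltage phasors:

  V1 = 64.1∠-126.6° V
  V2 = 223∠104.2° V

Step 1 — Convert each phasor to rectangular form:
  V1 = 64.1·(cos(-126.6°) + j·sin(-126.6°)) = -38.22 - j51.46 V
  V2 = 223·(cos(104.2°) + j·sin(104.2°)) = -54.7 + j216.2 V
Step 2 — Sum components: V_total = -92.92 + j164.7 V.
Step 3 — Convert to polar: |V_total| = 189.1 V, ∠V_total = 119.4°.

V_total = 189.1∠119.4° V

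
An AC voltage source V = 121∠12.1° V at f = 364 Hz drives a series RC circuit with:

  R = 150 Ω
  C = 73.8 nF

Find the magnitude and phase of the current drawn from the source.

Step 1 — Angular frequency: ω = 2π·f = 2π·364 = 2287 rad/s.
Step 2 — Component impedances:
  R: Z = R = 150 Ω
  C: Z = 1/(jωC) = -j/(ω·C) = 0 - j5925 Ω
Step 3 — Series combination: Z_total = R + C = 150 - j5925 Ω = 5927∠-88.5° Ω.
Step 4 — Source phasor: V = 121∠12.1° V = 118.3 + j25.36 V.
Step 5 — Ohm's law: I = V / Z_total = (118.3 + j25.36) / (150 - j5925) = -0.003773 + j0.02006 A.
Step 6 — Convert to polar: |I| = 0.02042 A, ∠I = 100.6°.

I = 0.02042∠100.6° A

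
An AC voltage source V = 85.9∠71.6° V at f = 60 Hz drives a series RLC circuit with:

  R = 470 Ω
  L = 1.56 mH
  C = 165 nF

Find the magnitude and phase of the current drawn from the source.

Step 1 — Angular frequency: ω = 2π·f = 2π·60 = 377 rad/s.
Step 2 — Component impedances:
  R: Z = R = 470 Ω
  L: Z = jωL = j·377·0.00156 = 0 + j0.5881 Ω
  C: Z = 1/(jωC) = -j/(ω·C) = 0 - j1.608e+04 Ω
Step 3 — Series combination: Z_total = R + L + C = 470 - j1.608e+04 Ω = 1.608e+04∠-88.3° Ω.
Step 4 — Source phasor: V = 85.9∠71.6° V = 27.11 + j81.51 V.
Step 5 — Ohm's law: I = V / Z_total = (27.11 + j81.51) / (470 - j1.608e+04) = -0.005017 + j0.001833 A.
Step 6 — Convert to polar: |I| = 0.005341 A, ∠I = 159.9°.

I = 0.005341∠159.9° A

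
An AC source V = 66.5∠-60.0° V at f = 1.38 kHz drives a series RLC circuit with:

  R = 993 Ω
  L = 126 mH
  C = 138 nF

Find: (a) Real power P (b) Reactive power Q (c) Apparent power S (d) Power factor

Step 1 — Angular frequency: ω = 2π·f = 2π·1380 = 8671 rad/s.
Step 2 — Component impedances:
  R: Z = R = 993 Ω
  L: Z = jωL = j·8671·0.126 = 0 + j1093 Ω
  C: Z = 1/(jωC) = -j/(ω·C) = 0 - j835.7 Ω
Step 3 — Series combination: Z_total = R + L + C = 993 + j256.8 Ω = 1026∠14.5° Ω.
Step 4 — Source phasor: V = 66.5∠-60.0° V = 33.25 - j57.59 V.
Step 5 — Current: I = V / Z = 0.01733 - j0.06248 A = 0.06484∠-74.5° A.
Step 6 — Complex power: S = V·I* = 4.174 + j1.079 VA.
Step 7 — Real power: P = Re(S) = 4.174 W.
Step 8 — Reactive power: Q = Im(S) = 1.079 VAR.
Step 9 — Apparent power: |S| = 4.312 VA.
Step 10 — Power factor: PF = P/|S| = 0.9681 (lagging).

(a) P = 4.174 W  (b) Q = 1.079 VAR  (c) S = 4.312 VA  (d) PF = 0.9681 (lagging)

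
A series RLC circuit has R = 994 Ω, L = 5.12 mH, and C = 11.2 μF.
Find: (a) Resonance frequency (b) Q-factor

Step 1 — Resonance condition Im(Z)=0 gives ω₀ = 1/√(LC).
Step 2 — ω₀ = 1/√(0.00512·1.12e-05) = 4176 rad/s.
Step 3 — f₀ = ω₀/(2π) = 664.6 Hz.
Step 4 — Series Q: Q = ω₀L/R = 4176·0.00512/994 = 0.02151.

(a) f₀ = 664.6 Hz  (b) Q = 0.02151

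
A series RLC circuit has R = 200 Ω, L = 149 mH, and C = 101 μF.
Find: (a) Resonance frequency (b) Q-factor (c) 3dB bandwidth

Step 1 — Resonance: ω₀ = 1/√(LC) = 1/√(0.149·0.000101) = 257.8 rad/s.
Step 2 — f₀ = ω₀/(2π) = 41.03 Hz.
Step 3 — Series Q: Q = ω₀L/R = 257.8·0.149/200 = 0.192.
Step 4 — Bandwidth: Δω = ω₀/Q = 1342 rad/s; BW = Δω/(2π) = 213.6 Hz.

(a) f₀ = 41.03 Hz  (b) Q = 0.192  (c) BW = 213.6 Hz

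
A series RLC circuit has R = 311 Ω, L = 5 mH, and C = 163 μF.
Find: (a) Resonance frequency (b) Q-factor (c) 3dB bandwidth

Step 1 — Resonance condition Im(Z)=0 gives ω₀ = 1/√(LC).
Step 2 — ω₀ = 1/√(0.005·0.000163) = 1108 rad/s.
Step 3 — f₀ = ω₀/(2π) = 176.3 Hz.
Step 4 — Series Q: Q = ω₀L/R = 1108·0.005/311 = 0.01781.
Step 5 — 3dB bandwidth: Δω = ω₀/Q = 6.22e+04 rad/s; BW = Δω/(2π) = 9899 Hz.

(a) f₀ = 176.3 Hz  (b) Q = 0.01781  (c) BW = 9899 Hz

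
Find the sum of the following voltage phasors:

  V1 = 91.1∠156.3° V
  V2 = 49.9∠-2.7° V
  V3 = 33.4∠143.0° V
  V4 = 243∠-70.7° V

Step 1 — Convert each phasor to rectangular form:
  V1 = 91.1·(cos(156.3°) + j·sin(156.3°)) = -83.42 + j36.62 V
  V2 = 49.9·(cos(-2.7°) + j·sin(-2.7°)) = 49.84 - j2.351 V
  V3 = 33.4·(cos(143.0°) + j·sin(143.0°)) = -26.67 + j20.1 V
  V4 = 243·(cos(-70.7°) + j·sin(-70.7°)) = 80.31 - j229.3 V
Step 2 — Sum components: V_total = 20.07 - j175 V.
Step 3 — Convert to polar: |V_total| = 176.1 V, ∠V_total = -83.5°.

V_total = 176.1∠-83.5° V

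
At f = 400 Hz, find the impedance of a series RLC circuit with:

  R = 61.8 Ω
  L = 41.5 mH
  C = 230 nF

Step 1 — Angular frequency: ω = 2π·f = 2π·400 = 2513 rad/s.
Step 2 — Component impedances:
  R: Z = R = 61.8 Ω
  L: Z = jωL = j·2513·0.0415 = 0 + j104.3 Ω
  C: Z = 1/(jωC) = -j/(ω·C) = 0 - j1730 Ω
Step 3 — Series combination: Z_total = R + L + C = 61.8 - j1626 Ω = 1627∠-87.8° Ω.

Z = 61.8 - j1626 Ω = 1627∠-87.8° Ω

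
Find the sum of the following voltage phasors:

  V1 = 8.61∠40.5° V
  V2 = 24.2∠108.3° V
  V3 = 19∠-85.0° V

Step 1 — Convert each phasor to rectangular form:
  V1 = 8.61·(cos(40.5°) + j·sin(40.5°)) = 6.547 + j5.592 V
  V2 = 24.2·(cos(108.3°) + j·sin(108.3°)) = -7.599 + j22.98 V
  V3 = 19·(cos(-85.0°) + j·sin(-85.0°)) = 1.656 - j18.93 V
Step 2 — Sum components: V_total = 0.6044 + j9.64 V.
Step 3 — Convert to polar: |V_total| = 9.659 V, ∠V_total = 86.4°.

V_total = 9.659∠86.4° V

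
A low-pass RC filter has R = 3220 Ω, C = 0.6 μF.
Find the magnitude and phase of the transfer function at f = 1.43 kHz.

Step 1 — Angular frequency: ω = 2π·1430 = 8985 rad/s.
Step 2 — Transfer function: H(jω) = 1/(1 + jωRC).
Step 3 — Denominator: 1 + jωRC = 1 + j·8985·3220·6e-07 = 1 + j17.36.
Step 4 — H = 0.003308 - j0.05742.
Step 5 — Magnitude: |H| = 0.05751 (-24.8 dB); phase: φ = -86.7°.

|H| = 0.05751 (-24.8 dB), φ = -86.7°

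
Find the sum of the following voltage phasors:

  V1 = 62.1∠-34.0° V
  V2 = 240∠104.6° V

Step 1 — Convert each phasor to rectangular form:
  V1 = 62.1·(cos(-34.0°) + j·sin(-34.0°)) = 51.48 - j34.73 V
  V2 = 240·(cos(104.6°) + j·sin(104.6°)) = -60.5 + j232.3 V
Step 2 — Sum components: V_total = -9.013 + j197.5 V.
Step 3 — Convert to polar: |V_total| = 197.7 V, ∠V_total = 92.6°.

V_total = 197.7∠92.6° V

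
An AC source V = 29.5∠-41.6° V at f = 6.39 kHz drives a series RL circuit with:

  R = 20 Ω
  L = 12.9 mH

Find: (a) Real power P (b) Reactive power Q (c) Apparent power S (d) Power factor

Step 1 — Angular frequency: ω = 2π·f = 2π·6390 = 4.015e+04 rad/s.
Step 2 — Component impedances:
  R: Z = R = 20 Ω
  L: Z = jωL = j·4.015e+04·0.0129 = 0 + j517.9 Ω
Step 3 — Series combination: Z_total = R + L = 20 + j517.9 Ω = 518.3∠87.8° Ω.
Step 4 — Source phasor: V = 29.5∠-41.6° V = 22.06 - j19.59 V.
Step 5 — Current: I = V / Z = -0.03612 - j0.04399 A = 0.05692∠-129.4° A.
Step 6 — Complex power: S = V·I* = 0.06479 + j1.678 VA.
Step 7 — Real power: P = Re(S) = 0.06479 W.
Step 8 — Reactive power: Q = Im(S) = 1.678 VAR.
Step 9 — Apparent power: |S| = 1.679 VA.
Step 10 — Power factor: PF = P/|S| = 0.03859 (lagging).

(a) P = 0.06479 W  (b) Q = 1.678 VAR  (c) S = 1.679 VA  (d) PF = 0.03859 (lagging)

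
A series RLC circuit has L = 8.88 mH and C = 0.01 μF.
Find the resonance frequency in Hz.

Step 1 — Resonance condition Im(Z)=0 gives ω₀ = 1/√(LC).
Step 2 — ω₀ = 1/√(0.00888·1e-08) = 1.061e+05 rad/s.
Step 3 — f₀ = ω₀/(2π) = 1.689e+04 Hz.

f₀ = 1.689e+04 Hz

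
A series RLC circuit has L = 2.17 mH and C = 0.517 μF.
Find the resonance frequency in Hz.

Step 1 — Resonance condition Im(Z)=0 gives ω₀ = 1/√(LC).
Step 2 — ω₀ = 1/√(0.00217·5.17e-07) = 2.986e+04 rad/s.
Step 3 — f₀ = ω₀/(2π) = 4752 Hz.

f₀ = 4752 Hz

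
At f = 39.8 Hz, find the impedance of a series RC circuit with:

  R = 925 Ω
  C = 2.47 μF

Step 1 — Angular frequency: ω = 2π·f = 2π·39.8 = 250.1 rad/s.
Step 2 — Component impedances:
  R: Z = R = 925 Ω
  C: Z = 1/(jωC) = -j/(ω·C) = 0 - j1619 Ω
Step 3 — Series combination: Z_total = R + C = 925 - j1619 Ω = 1865∠-60.3° Ω.

Z = 925 - j1619 Ω = 1865∠-60.3° Ω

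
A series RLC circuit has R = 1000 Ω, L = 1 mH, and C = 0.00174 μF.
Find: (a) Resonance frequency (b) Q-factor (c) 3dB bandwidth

Step 1 — Resonance: ω₀ = 1/√(LC) = 1/√(0.001·1.74e-09) = 7.581e+05 rad/s.
Step 2 — f₀ = ω₀/(2π) = 1.207e+05 Hz.
Step 3 — Series Q: Q = ω₀L/R = 7.581e+05·0.001/1000 = 0.7581.
Step 4 — Bandwidth: Δω = ω₀/Q = 1e+06 rad/s; BW = Δω/(2π) = 1.592e+05 Hz.

(a) f₀ = 1.207e+05 Hz  (b) Q = 0.7581  (c) BW = 1.592e+05 Hz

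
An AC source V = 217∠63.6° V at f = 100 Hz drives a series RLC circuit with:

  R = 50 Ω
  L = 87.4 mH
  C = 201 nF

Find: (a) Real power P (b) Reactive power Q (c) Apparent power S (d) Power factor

Step 1 — Angular frequency: ω = 2π·f = 2π·100 = 628.3 rad/s.
Step 2 — Component impedances:
  R: Z = R = 50 Ω
  L: Z = jωL = j·628.3·0.0874 = 0 + j54.92 Ω
  C: Z = 1/(jωC) = -j/(ω·C) = 0 - j7918 Ω
Step 3 — Series combination: Z_total = R + L + C = 50 - j7863 Ω = 7863∠-89.6° Ω.
Step 4 — Source phasor: V = 217∠63.6° V = 96.49 + j194.4 V.
Step 5 — Current: I = V / Z = -0.02464 + j0.01243 A = 0.0276∠153.2° A.
Step 6 — Complex power: S = V·I* = 0.03808 - j5.988 VA.
Step 7 — Real power: P = Re(S) = 0.03808 W.
Step 8 — Reactive power: Q = Im(S) = -5.988 VAR.
Step 9 — Apparent power: |S| = 5.988 VA.
Step 10 — Power factor: PF = P/|S| = 0.006359 (leading).

(a) P = 0.03808 W  (b) Q = -5.988 VAR  (c) S = 5.988 VA  (d) PF = 0.006359 (leading)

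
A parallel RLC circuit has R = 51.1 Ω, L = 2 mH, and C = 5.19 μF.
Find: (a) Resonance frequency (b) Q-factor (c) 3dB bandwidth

Step 1 — Resonance: ω₀ = 1/√(LC) = 1/√(0.002·5.19e-06) = 9815 rad/s.
Step 2 — f₀ = ω₀/(2π) = 1562 Hz.
Step 3 — Parallel Q: Q = R/(ω₀L) = 51.1/(9815·0.002) = 2.603.
Step 4 — Bandwidth: Δω = ω₀/Q = 3771 rad/s; BW = Δω/(2π) = 600.1 Hz.

(a) f₀ = 1562 Hz  (b) Q = 2.603  (c) BW = 600.1 Hz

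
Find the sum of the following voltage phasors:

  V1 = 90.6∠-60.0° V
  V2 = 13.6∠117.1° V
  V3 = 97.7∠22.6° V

Step 1 — Convert each phasor to rectangular form:
  V1 = 90.6·(cos(-60.0°) + j·sin(-60.0°)) = 45.3 - j78.46 V
  V2 = 13.6·(cos(117.1°) + j·sin(117.1°)) = -6.195 + j12.11 V
  V3 = 97.7·(cos(22.6°) + j·sin(22.6°)) = 90.2 + j37.55 V
Step 2 — Sum components: V_total = 129.3 - j28.81 V.
Step 3 — Convert to polar: |V_total| = 132.5 V, ∠V_total = -12.6°.

V_total = 132.5∠-12.6° V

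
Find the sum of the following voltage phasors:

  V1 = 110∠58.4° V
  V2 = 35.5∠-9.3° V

Step 1 — Convert each phasor to rectangular form:
  V1 = 110·(cos(58.4°) + j·sin(58.4°)) = 57.64 + j93.69 V
  V2 = 35.5·(cos(-9.3°) + j·sin(-9.3°)) = 35.03 - j5.737 V
Step 2 — Sum components: V_total = 92.67 + j87.95 V.
Step 3 — Convert to polar: |V_total| = 127.8 V, ∠V_total = 43.5°.

V_total = 127.8∠43.5° V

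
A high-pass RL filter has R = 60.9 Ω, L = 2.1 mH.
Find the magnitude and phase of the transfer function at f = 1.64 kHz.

Step 1 — Angular frequency: ω = 2π·1640 = 1.03e+04 rad/s.
Step 2 — Transfer function: H(jω) = jωL/(R + jωL).
Step 3 — Numerator jωL = j·21.64; denominator R + jωL = 60.9 + j21.64.
Step 4 — H = 0.1121 + j0.3155.
Step 5 — Magnitude: |H| = 0.3348 (-9.5 dB); phase: φ = 70.4°.

|H| = 0.3348 (-9.5 dB), φ = 70.4°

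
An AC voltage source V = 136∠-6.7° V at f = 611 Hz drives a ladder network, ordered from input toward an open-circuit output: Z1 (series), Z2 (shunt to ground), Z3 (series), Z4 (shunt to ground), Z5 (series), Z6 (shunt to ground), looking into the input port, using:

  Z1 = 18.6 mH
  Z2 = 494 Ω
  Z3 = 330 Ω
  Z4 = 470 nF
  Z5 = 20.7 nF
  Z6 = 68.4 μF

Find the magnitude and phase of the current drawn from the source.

Step 1 — Angular frequency: ω = 2π·f = 2π·611 = 3839 rad/s.
Step 2 — Component impedances:
  Z1: Z = jωL = j·3839·0.0186 = 0 + j71.41 Ω
  Z2: Z = R = 494 Ω
  Z3: Z = R = 330 Ω
  Z4: Z = 1/(jωC) = -j/(ω·C) = 0 - j554.2 Ω
  Z5: Z = 1/(jωC) = -j/(ω·C) = 0 - j1.258e+04 Ω
  Z6: Z = 1/(jωC) = -j/(ω·C) = 0 - j3.808 Ω
Step 3 — Ladder network (open output): work backward from the far end, alternating series and parallel combinations. Z_in = 284.7 - j63.43 Ω = 291.7∠-12.6° Ω.
Step 4 — Source phasor: V = 136∠-6.7° V = 135.1 - j15.87 V.
Step 5 — Ohm's law: I = V / Z_total = (135.1 - j15.87) / (284.7 - j63.43) = 0.4638 + j0.0476 A.
Step 6 — Convert to polar: |I| = 0.4663 A, ∠I = 5.9°.

I = 0.4663∠5.9° A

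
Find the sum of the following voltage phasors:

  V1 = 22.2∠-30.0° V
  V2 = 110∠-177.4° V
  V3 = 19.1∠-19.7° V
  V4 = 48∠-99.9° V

Step 1 — Convert each phasor to rectangular form:
  V1 = 22.2·(cos(-30.0°) + j·sin(-30.0°)) = 19.23 - j11.1 V
  V2 = 110·(cos(-177.4°) + j·sin(-177.4°)) = -109.9 - j4.99 V
  V3 = 19.1·(cos(-19.7°) + j·sin(-19.7°)) = 17.98 - j6.439 V
  V4 = 48·(cos(-99.9°) + j·sin(-99.9°)) = -8.253 - j47.29 V
Step 2 — Sum components: V_total = -80.93 - j69.81 V.
Step 3 — Convert to polar: |V_total| = 106.9 V, ∠V_total = -139.2°.

V_total = 106.9∠-139.2° V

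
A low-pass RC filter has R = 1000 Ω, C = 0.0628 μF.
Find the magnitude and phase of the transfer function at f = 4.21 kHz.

Step 1 — Angular frequency: ω = 2π·4210 = 2.645e+04 rad/s.
Step 2 — Transfer function: H(jω) = 1/(1 + jωRC).
Step 3 — Denominator: 1 + jωRC = 1 + j·2.645e+04·1000·6.28e-08 = 1 + j1.661.
Step 4 — H = 0.266 - j0.4419.
Step 5 — Magnitude: |H| = 0.5157 (-5.8 dB); phase: φ = -59.0°.

|H| = 0.5157 (-5.8 dB), φ = -59.0°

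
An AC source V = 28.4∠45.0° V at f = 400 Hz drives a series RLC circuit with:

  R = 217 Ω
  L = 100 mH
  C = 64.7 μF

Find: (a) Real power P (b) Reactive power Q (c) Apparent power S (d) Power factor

Step 1 — Angular frequency: ω = 2π·f = 2π·400 = 2513 rad/s.
Step 2 — Component impedances:
  R: Z = R = 217 Ω
  L: Z = jωL = j·2513·0.1 = 0 + j251.3 Ω
  C: Z = 1/(jωC) = -j/(ω·C) = 0 - j6.15 Ω
Step 3 — Series combination: Z_total = R + L + C = 217 + j245.2 Ω = 327.4∠48.5° Ω.
Step 4 — Source phasor: V = 28.4∠45.0° V = 20.08 + j20.08 V.
Step 5 — Current: I = V / Z = 0.08658 - j0.005278 A = 0.08674∠-3.5° A.
Step 6 — Complex power: S = V·I* = 1.633 + j1.845 VA.
Step 7 — Real power: P = Re(S) = 1.633 W.
Step 8 — Reactive power: Q = Im(S) = 1.845 VAR.
Step 9 — Apparent power: |S| = 2.463 VA.
Step 10 — Power factor: PF = P/|S| = 0.6628 (lagging).

(a) P = 1.633 W  (b) Q = 1.845 VAR  (c) S = 2.463 VA  (d) PF = 0.6628 (lagging)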